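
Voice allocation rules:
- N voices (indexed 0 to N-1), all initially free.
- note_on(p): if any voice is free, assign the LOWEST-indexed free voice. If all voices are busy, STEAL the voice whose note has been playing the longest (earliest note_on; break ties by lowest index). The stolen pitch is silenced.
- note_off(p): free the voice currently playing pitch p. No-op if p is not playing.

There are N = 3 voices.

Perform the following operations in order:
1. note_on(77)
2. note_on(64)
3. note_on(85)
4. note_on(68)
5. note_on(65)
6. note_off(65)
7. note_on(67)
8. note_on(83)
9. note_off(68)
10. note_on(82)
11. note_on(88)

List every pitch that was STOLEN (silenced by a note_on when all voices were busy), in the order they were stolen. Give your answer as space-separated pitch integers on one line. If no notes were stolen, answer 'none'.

Answer: 77 64 85 67

Derivation:
Op 1: note_on(77): voice 0 is free -> assigned | voices=[77 - -]
Op 2: note_on(64): voice 1 is free -> assigned | voices=[77 64 -]
Op 3: note_on(85): voice 2 is free -> assigned | voices=[77 64 85]
Op 4: note_on(68): all voices busy, STEAL voice 0 (pitch 77, oldest) -> assign | voices=[68 64 85]
Op 5: note_on(65): all voices busy, STEAL voice 1 (pitch 64, oldest) -> assign | voices=[68 65 85]
Op 6: note_off(65): free voice 1 | voices=[68 - 85]
Op 7: note_on(67): voice 1 is free -> assigned | voices=[68 67 85]
Op 8: note_on(83): all voices busy, STEAL voice 2 (pitch 85, oldest) -> assign | voices=[68 67 83]
Op 9: note_off(68): free voice 0 | voices=[- 67 83]
Op 10: note_on(82): voice 0 is free -> assigned | voices=[82 67 83]
Op 11: note_on(88): all voices busy, STEAL voice 1 (pitch 67, oldest) -> assign | voices=[82 88 83]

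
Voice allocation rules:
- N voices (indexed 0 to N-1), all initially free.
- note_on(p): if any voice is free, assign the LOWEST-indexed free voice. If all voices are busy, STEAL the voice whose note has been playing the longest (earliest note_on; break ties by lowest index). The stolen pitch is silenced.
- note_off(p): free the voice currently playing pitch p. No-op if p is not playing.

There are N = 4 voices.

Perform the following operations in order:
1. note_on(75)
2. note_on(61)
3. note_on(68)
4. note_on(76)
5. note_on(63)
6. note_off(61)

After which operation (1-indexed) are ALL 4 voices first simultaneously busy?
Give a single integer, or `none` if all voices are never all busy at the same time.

Op 1: note_on(75): voice 0 is free -> assigned | voices=[75 - - -]
Op 2: note_on(61): voice 1 is free -> assigned | voices=[75 61 - -]
Op 3: note_on(68): voice 2 is free -> assigned | voices=[75 61 68 -]
Op 4: note_on(76): voice 3 is free -> assigned | voices=[75 61 68 76]
Op 5: note_on(63): all voices busy, STEAL voice 0 (pitch 75, oldest) -> assign | voices=[63 61 68 76]
Op 6: note_off(61): free voice 1 | voices=[63 - 68 76]

Answer: 4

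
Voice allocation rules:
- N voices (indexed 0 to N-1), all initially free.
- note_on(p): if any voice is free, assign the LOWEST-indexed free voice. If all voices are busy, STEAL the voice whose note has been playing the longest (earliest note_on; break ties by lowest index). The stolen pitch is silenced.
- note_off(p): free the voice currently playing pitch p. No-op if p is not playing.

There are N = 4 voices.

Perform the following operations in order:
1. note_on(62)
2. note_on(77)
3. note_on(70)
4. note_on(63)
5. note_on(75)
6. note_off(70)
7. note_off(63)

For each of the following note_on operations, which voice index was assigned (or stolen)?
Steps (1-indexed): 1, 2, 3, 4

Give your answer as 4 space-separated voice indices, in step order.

Op 1: note_on(62): voice 0 is free -> assigned | voices=[62 - - -]
Op 2: note_on(77): voice 1 is free -> assigned | voices=[62 77 - -]
Op 3: note_on(70): voice 2 is free -> assigned | voices=[62 77 70 -]
Op 4: note_on(63): voice 3 is free -> assigned | voices=[62 77 70 63]
Op 5: note_on(75): all voices busy, STEAL voice 0 (pitch 62, oldest) -> assign | voices=[75 77 70 63]
Op 6: note_off(70): free voice 2 | voices=[75 77 - 63]
Op 7: note_off(63): free voice 3 | voices=[75 77 - -]

Answer: 0 1 2 3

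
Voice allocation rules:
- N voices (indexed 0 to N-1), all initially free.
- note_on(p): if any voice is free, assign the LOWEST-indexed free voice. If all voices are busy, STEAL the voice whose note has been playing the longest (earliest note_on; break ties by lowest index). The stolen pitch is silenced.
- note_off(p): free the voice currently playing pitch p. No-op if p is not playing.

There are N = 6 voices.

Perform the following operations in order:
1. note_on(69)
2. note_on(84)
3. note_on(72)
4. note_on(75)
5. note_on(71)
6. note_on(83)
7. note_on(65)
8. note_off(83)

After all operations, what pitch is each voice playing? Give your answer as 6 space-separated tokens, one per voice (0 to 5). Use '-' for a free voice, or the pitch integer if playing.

Op 1: note_on(69): voice 0 is free -> assigned | voices=[69 - - - - -]
Op 2: note_on(84): voice 1 is free -> assigned | voices=[69 84 - - - -]
Op 3: note_on(72): voice 2 is free -> assigned | voices=[69 84 72 - - -]
Op 4: note_on(75): voice 3 is free -> assigned | voices=[69 84 72 75 - -]
Op 5: note_on(71): voice 4 is free -> assigned | voices=[69 84 72 75 71 -]
Op 6: note_on(83): voice 5 is free -> assigned | voices=[69 84 72 75 71 83]
Op 7: note_on(65): all voices busy, STEAL voice 0 (pitch 69, oldest) -> assign | voices=[65 84 72 75 71 83]
Op 8: note_off(83): free voice 5 | voices=[65 84 72 75 71 -]

Answer: 65 84 72 75 71 -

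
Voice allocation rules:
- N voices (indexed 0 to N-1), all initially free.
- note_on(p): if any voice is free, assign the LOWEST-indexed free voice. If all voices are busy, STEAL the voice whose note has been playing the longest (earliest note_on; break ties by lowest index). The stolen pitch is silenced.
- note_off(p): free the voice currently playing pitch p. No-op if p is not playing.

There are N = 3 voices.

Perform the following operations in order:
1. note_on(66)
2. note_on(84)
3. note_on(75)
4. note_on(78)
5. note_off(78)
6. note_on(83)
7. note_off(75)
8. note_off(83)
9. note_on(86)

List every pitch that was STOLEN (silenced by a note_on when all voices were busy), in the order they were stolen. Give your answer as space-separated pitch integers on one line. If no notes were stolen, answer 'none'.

Op 1: note_on(66): voice 0 is free -> assigned | voices=[66 - -]
Op 2: note_on(84): voice 1 is free -> assigned | voices=[66 84 -]
Op 3: note_on(75): voice 2 is free -> assigned | voices=[66 84 75]
Op 4: note_on(78): all voices busy, STEAL voice 0 (pitch 66, oldest) -> assign | voices=[78 84 75]
Op 5: note_off(78): free voice 0 | voices=[- 84 75]
Op 6: note_on(83): voice 0 is free -> assigned | voices=[83 84 75]
Op 7: note_off(75): free voice 2 | voices=[83 84 -]
Op 8: note_off(83): free voice 0 | voices=[- 84 -]
Op 9: note_on(86): voice 0 is free -> assigned | voices=[86 84 -]

Answer: 66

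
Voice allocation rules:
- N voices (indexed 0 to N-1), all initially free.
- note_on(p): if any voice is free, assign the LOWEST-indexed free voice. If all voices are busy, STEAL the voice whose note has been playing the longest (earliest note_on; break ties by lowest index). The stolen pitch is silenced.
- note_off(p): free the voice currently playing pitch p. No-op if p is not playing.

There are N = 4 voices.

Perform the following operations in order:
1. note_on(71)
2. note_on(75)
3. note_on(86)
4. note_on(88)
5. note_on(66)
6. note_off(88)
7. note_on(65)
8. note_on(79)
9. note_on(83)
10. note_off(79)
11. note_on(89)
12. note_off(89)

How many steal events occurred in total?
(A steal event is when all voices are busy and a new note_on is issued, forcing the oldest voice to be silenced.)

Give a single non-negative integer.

Op 1: note_on(71): voice 0 is free -> assigned | voices=[71 - - -]
Op 2: note_on(75): voice 1 is free -> assigned | voices=[71 75 - -]
Op 3: note_on(86): voice 2 is free -> assigned | voices=[71 75 86 -]
Op 4: note_on(88): voice 3 is free -> assigned | voices=[71 75 86 88]
Op 5: note_on(66): all voices busy, STEAL voice 0 (pitch 71, oldest) -> assign | voices=[66 75 86 88]
Op 6: note_off(88): free voice 3 | voices=[66 75 86 -]
Op 7: note_on(65): voice 3 is free -> assigned | voices=[66 75 86 65]
Op 8: note_on(79): all voices busy, STEAL voice 1 (pitch 75, oldest) -> assign | voices=[66 79 86 65]
Op 9: note_on(83): all voices busy, STEAL voice 2 (pitch 86, oldest) -> assign | voices=[66 79 83 65]
Op 10: note_off(79): free voice 1 | voices=[66 - 83 65]
Op 11: note_on(89): voice 1 is free -> assigned | voices=[66 89 83 65]
Op 12: note_off(89): free voice 1 | voices=[66 - 83 65]

Answer: 3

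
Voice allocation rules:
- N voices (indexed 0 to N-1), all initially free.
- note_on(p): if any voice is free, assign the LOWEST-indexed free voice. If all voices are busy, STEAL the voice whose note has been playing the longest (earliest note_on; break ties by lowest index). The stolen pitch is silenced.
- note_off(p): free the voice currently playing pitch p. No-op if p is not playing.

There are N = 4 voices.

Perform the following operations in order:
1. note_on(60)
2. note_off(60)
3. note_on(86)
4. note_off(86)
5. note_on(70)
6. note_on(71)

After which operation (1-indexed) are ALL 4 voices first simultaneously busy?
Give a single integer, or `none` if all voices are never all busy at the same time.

Op 1: note_on(60): voice 0 is free -> assigned | voices=[60 - - -]
Op 2: note_off(60): free voice 0 | voices=[- - - -]
Op 3: note_on(86): voice 0 is free -> assigned | voices=[86 - - -]
Op 4: note_off(86): free voice 0 | voices=[- - - -]
Op 5: note_on(70): voice 0 is free -> assigned | voices=[70 - - -]
Op 6: note_on(71): voice 1 is free -> assigned | voices=[70 71 - -]

Answer: none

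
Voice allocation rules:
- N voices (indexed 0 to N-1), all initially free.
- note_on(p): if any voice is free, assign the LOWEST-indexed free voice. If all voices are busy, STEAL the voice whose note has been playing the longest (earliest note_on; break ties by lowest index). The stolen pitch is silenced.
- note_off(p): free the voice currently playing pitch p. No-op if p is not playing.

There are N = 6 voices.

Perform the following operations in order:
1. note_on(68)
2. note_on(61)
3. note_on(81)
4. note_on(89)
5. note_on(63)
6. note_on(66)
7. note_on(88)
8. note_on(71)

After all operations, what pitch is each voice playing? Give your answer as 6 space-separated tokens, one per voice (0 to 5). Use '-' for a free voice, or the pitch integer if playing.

Answer: 88 71 81 89 63 66

Derivation:
Op 1: note_on(68): voice 0 is free -> assigned | voices=[68 - - - - -]
Op 2: note_on(61): voice 1 is free -> assigned | voices=[68 61 - - - -]
Op 3: note_on(81): voice 2 is free -> assigned | voices=[68 61 81 - - -]
Op 4: note_on(89): voice 3 is free -> assigned | voices=[68 61 81 89 - -]
Op 5: note_on(63): voice 4 is free -> assigned | voices=[68 61 81 89 63 -]
Op 6: note_on(66): voice 5 is free -> assigned | voices=[68 61 81 89 63 66]
Op 7: note_on(88): all voices busy, STEAL voice 0 (pitch 68, oldest) -> assign | voices=[88 61 81 89 63 66]
Op 8: note_on(71): all voices busy, STEAL voice 1 (pitch 61, oldest) -> assign | voices=[88 71 81 89 63 66]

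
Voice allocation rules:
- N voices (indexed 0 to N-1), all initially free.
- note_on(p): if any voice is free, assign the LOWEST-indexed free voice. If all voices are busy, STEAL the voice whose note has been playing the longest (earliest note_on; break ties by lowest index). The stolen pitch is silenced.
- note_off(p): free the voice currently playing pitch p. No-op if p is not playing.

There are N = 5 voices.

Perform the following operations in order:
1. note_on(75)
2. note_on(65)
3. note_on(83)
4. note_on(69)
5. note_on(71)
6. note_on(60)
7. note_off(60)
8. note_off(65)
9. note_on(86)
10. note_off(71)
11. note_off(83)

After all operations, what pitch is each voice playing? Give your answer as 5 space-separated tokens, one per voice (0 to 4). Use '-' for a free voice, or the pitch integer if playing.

Answer: 86 - - 69 -

Derivation:
Op 1: note_on(75): voice 0 is free -> assigned | voices=[75 - - - -]
Op 2: note_on(65): voice 1 is free -> assigned | voices=[75 65 - - -]
Op 3: note_on(83): voice 2 is free -> assigned | voices=[75 65 83 - -]
Op 4: note_on(69): voice 3 is free -> assigned | voices=[75 65 83 69 -]
Op 5: note_on(71): voice 4 is free -> assigned | voices=[75 65 83 69 71]
Op 6: note_on(60): all voices busy, STEAL voice 0 (pitch 75, oldest) -> assign | voices=[60 65 83 69 71]
Op 7: note_off(60): free voice 0 | voices=[- 65 83 69 71]
Op 8: note_off(65): free voice 1 | voices=[- - 83 69 71]
Op 9: note_on(86): voice 0 is free -> assigned | voices=[86 - 83 69 71]
Op 10: note_off(71): free voice 4 | voices=[86 - 83 69 -]
Op 11: note_off(83): free voice 2 | voices=[86 - - 69 -]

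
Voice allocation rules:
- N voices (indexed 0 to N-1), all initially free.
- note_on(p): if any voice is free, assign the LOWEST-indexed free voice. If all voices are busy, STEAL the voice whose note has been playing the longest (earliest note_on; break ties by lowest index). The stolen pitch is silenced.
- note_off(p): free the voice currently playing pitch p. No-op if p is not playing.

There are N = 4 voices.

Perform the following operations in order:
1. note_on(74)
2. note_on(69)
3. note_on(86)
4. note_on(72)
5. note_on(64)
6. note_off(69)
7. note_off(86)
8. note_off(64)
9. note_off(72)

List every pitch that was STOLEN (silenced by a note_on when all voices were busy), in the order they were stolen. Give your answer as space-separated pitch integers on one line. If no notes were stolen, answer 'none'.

Answer: 74

Derivation:
Op 1: note_on(74): voice 0 is free -> assigned | voices=[74 - - -]
Op 2: note_on(69): voice 1 is free -> assigned | voices=[74 69 - -]
Op 3: note_on(86): voice 2 is free -> assigned | voices=[74 69 86 -]
Op 4: note_on(72): voice 3 is free -> assigned | voices=[74 69 86 72]
Op 5: note_on(64): all voices busy, STEAL voice 0 (pitch 74, oldest) -> assign | voices=[64 69 86 72]
Op 6: note_off(69): free voice 1 | voices=[64 - 86 72]
Op 7: note_off(86): free voice 2 | voices=[64 - - 72]
Op 8: note_off(64): free voice 0 | voices=[- - - 72]
Op 9: note_off(72): free voice 3 | voices=[- - - -]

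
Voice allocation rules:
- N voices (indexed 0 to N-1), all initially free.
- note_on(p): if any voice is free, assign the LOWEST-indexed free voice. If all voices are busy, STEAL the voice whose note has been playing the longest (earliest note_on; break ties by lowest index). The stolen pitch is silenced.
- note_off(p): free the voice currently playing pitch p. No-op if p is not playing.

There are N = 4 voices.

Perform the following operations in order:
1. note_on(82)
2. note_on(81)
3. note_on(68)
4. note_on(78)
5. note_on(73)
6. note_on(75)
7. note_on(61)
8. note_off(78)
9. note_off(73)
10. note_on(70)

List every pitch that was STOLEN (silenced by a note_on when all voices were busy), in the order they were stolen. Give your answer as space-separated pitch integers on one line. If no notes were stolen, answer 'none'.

Op 1: note_on(82): voice 0 is free -> assigned | voices=[82 - - -]
Op 2: note_on(81): voice 1 is free -> assigned | voices=[82 81 - -]
Op 3: note_on(68): voice 2 is free -> assigned | voices=[82 81 68 -]
Op 4: note_on(78): voice 3 is free -> assigned | voices=[82 81 68 78]
Op 5: note_on(73): all voices busy, STEAL voice 0 (pitch 82, oldest) -> assign | voices=[73 81 68 78]
Op 6: note_on(75): all voices busy, STEAL voice 1 (pitch 81, oldest) -> assign | voices=[73 75 68 78]
Op 7: note_on(61): all voices busy, STEAL voice 2 (pitch 68, oldest) -> assign | voices=[73 75 61 78]
Op 8: note_off(78): free voice 3 | voices=[73 75 61 -]
Op 9: note_off(73): free voice 0 | voices=[- 75 61 -]
Op 10: note_on(70): voice 0 is free -> assigned | voices=[70 75 61 -]

Answer: 82 81 68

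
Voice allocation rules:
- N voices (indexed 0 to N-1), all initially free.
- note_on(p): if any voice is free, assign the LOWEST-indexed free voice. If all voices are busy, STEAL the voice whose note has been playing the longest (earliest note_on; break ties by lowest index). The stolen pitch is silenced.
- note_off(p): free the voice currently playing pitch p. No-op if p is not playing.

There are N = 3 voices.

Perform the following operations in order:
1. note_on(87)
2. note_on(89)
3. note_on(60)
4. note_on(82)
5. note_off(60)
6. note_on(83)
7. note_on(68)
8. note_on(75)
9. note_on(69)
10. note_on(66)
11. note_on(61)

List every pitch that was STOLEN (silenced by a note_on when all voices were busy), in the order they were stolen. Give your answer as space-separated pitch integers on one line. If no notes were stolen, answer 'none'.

Op 1: note_on(87): voice 0 is free -> assigned | voices=[87 - -]
Op 2: note_on(89): voice 1 is free -> assigned | voices=[87 89 -]
Op 3: note_on(60): voice 2 is free -> assigned | voices=[87 89 60]
Op 4: note_on(82): all voices busy, STEAL voice 0 (pitch 87, oldest) -> assign | voices=[82 89 60]
Op 5: note_off(60): free voice 2 | voices=[82 89 -]
Op 6: note_on(83): voice 2 is free -> assigned | voices=[82 89 83]
Op 7: note_on(68): all voices busy, STEAL voice 1 (pitch 89, oldest) -> assign | voices=[82 68 83]
Op 8: note_on(75): all voices busy, STEAL voice 0 (pitch 82, oldest) -> assign | voices=[75 68 83]
Op 9: note_on(69): all voices busy, STEAL voice 2 (pitch 83, oldest) -> assign | voices=[75 68 69]
Op 10: note_on(66): all voices busy, STEAL voice 1 (pitch 68, oldest) -> assign | voices=[75 66 69]
Op 11: note_on(61): all voices busy, STEAL voice 0 (pitch 75, oldest) -> assign | voices=[61 66 69]

Answer: 87 89 82 83 68 75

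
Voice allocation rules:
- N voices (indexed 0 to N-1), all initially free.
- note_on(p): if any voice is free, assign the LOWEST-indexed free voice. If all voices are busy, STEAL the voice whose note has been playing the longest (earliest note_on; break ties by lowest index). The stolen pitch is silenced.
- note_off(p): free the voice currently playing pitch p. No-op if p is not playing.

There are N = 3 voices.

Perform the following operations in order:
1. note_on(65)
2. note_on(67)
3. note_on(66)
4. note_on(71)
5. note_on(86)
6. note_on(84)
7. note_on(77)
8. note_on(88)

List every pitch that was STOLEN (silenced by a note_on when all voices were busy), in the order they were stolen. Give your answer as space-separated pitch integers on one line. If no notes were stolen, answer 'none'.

Answer: 65 67 66 71 86

Derivation:
Op 1: note_on(65): voice 0 is free -> assigned | voices=[65 - -]
Op 2: note_on(67): voice 1 is free -> assigned | voices=[65 67 -]
Op 3: note_on(66): voice 2 is free -> assigned | voices=[65 67 66]
Op 4: note_on(71): all voices busy, STEAL voice 0 (pitch 65, oldest) -> assign | voices=[71 67 66]
Op 5: note_on(86): all voices busy, STEAL voice 1 (pitch 67, oldest) -> assign | voices=[71 86 66]
Op 6: note_on(84): all voices busy, STEAL voice 2 (pitch 66, oldest) -> assign | voices=[71 86 84]
Op 7: note_on(77): all voices busy, STEAL voice 0 (pitch 71, oldest) -> assign | voices=[77 86 84]
Op 8: note_on(88): all voices busy, STEAL voice 1 (pitch 86, oldest) -> assign | voices=[77 88 84]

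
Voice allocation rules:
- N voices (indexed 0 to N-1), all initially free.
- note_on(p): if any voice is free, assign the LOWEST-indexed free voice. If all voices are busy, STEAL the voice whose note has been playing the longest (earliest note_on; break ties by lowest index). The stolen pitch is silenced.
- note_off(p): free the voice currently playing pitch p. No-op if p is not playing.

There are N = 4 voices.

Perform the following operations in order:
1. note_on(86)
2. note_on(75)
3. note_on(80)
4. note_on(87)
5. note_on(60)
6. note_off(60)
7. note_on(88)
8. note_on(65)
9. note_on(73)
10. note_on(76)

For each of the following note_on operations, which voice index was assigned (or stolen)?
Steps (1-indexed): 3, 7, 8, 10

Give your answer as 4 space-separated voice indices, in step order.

Op 1: note_on(86): voice 0 is free -> assigned | voices=[86 - - -]
Op 2: note_on(75): voice 1 is free -> assigned | voices=[86 75 - -]
Op 3: note_on(80): voice 2 is free -> assigned | voices=[86 75 80 -]
Op 4: note_on(87): voice 3 is free -> assigned | voices=[86 75 80 87]
Op 5: note_on(60): all voices busy, STEAL voice 0 (pitch 86, oldest) -> assign | voices=[60 75 80 87]
Op 6: note_off(60): free voice 0 | voices=[- 75 80 87]
Op 7: note_on(88): voice 0 is free -> assigned | voices=[88 75 80 87]
Op 8: note_on(65): all voices busy, STEAL voice 1 (pitch 75, oldest) -> assign | voices=[88 65 80 87]
Op 9: note_on(73): all voices busy, STEAL voice 2 (pitch 80, oldest) -> assign | voices=[88 65 73 87]
Op 10: note_on(76): all voices busy, STEAL voice 3 (pitch 87, oldest) -> assign | voices=[88 65 73 76]

Answer: 2 0 1 3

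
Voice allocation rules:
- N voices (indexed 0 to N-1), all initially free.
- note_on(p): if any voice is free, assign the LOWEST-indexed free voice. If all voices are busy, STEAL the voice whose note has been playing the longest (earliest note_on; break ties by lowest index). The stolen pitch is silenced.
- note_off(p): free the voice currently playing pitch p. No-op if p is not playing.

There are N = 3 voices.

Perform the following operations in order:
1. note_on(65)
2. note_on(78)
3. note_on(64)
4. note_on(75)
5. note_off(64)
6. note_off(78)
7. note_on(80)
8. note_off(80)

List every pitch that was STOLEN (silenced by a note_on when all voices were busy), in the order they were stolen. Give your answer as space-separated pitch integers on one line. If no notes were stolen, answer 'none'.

Op 1: note_on(65): voice 0 is free -> assigned | voices=[65 - -]
Op 2: note_on(78): voice 1 is free -> assigned | voices=[65 78 -]
Op 3: note_on(64): voice 2 is free -> assigned | voices=[65 78 64]
Op 4: note_on(75): all voices busy, STEAL voice 0 (pitch 65, oldest) -> assign | voices=[75 78 64]
Op 5: note_off(64): free voice 2 | voices=[75 78 -]
Op 6: note_off(78): free voice 1 | voices=[75 - -]
Op 7: note_on(80): voice 1 is free -> assigned | voices=[75 80 -]
Op 8: note_off(80): free voice 1 | voices=[75 - -]

Answer: 65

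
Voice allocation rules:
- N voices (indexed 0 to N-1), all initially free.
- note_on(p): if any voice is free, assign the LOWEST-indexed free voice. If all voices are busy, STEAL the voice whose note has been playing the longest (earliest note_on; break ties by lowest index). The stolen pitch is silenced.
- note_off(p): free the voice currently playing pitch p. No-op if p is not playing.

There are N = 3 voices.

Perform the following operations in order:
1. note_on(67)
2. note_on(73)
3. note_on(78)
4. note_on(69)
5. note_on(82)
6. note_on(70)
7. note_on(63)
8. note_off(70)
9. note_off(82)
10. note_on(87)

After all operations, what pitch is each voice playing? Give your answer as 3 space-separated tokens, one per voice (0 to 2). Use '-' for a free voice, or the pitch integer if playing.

Answer: 63 87 -

Derivation:
Op 1: note_on(67): voice 0 is free -> assigned | voices=[67 - -]
Op 2: note_on(73): voice 1 is free -> assigned | voices=[67 73 -]
Op 3: note_on(78): voice 2 is free -> assigned | voices=[67 73 78]
Op 4: note_on(69): all voices busy, STEAL voice 0 (pitch 67, oldest) -> assign | voices=[69 73 78]
Op 5: note_on(82): all voices busy, STEAL voice 1 (pitch 73, oldest) -> assign | voices=[69 82 78]
Op 6: note_on(70): all voices busy, STEAL voice 2 (pitch 78, oldest) -> assign | voices=[69 82 70]
Op 7: note_on(63): all voices busy, STEAL voice 0 (pitch 69, oldest) -> assign | voices=[63 82 70]
Op 8: note_off(70): free voice 2 | voices=[63 82 -]
Op 9: note_off(82): free voice 1 | voices=[63 - -]
Op 10: note_on(87): voice 1 is free -> assigned | voices=[63 87 -]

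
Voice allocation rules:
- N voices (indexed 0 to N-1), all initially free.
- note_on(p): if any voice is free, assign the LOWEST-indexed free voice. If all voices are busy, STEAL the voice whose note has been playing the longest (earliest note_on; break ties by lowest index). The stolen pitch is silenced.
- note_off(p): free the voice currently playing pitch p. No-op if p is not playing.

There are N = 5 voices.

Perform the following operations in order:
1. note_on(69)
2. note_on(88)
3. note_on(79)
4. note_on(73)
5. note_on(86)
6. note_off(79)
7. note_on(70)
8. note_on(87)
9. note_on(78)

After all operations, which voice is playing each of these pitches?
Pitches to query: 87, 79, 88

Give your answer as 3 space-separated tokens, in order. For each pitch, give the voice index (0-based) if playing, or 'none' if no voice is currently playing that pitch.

Op 1: note_on(69): voice 0 is free -> assigned | voices=[69 - - - -]
Op 2: note_on(88): voice 1 is free -> assigned | voices=[69 88 - - -]
Op 3: note_on(79): voice 2 is free -> assigned | voices=[69 88 79 - -]
Op 4: note_on(73): voice 3 is free -> assigned | voices=[69 88 79 73 -]
Op 5: note_on(86): voice 4 is free -> assigned | voices=[69 88 79 73 86]
Op 6: note_off(79): free voice 2 | voices=[69 88 - 73 86]
Op 7: note_on(70): voice 2 is free -> assigned | voices=[69 88 70 73 86]
Op 8: note_on(87): all voices busy, STEAL voice 0 (pitch 69, oldest) -> assign | voices=[87 88 70 73 86]
Op 9: note_on(78): all voices busy, STEAL voice 1 (pitch 88, oldest) -> assign | voices=[87 78 70 73 86]

Answer: 0 none none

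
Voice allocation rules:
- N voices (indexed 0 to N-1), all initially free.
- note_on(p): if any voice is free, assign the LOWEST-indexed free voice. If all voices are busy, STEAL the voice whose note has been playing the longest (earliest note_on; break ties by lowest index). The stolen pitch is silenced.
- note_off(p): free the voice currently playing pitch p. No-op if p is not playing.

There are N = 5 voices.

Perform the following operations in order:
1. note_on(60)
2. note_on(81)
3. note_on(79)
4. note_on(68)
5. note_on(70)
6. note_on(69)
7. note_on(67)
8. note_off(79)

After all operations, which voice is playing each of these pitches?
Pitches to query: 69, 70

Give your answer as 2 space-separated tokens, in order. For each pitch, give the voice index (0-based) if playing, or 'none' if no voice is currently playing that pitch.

Op 1: note_on(60): voice 0 is free -> assigned | voices=[60 - - - -]
Op 2: note_on(81): voice 1 is free -> assigned | voices=[60 81 - - -]
Op 3: note_on(79): voice 2 is free -> assigned | voices=[60 81 79 - -]
Op 4: note_on(68): voice 3 is free -> assigned | voices=[60 81 79 68 -]
Op 5: note_on(70): voice 4 is free -> assigned | voices=[60 81 79 68 70]
Op 6: note_on(69): all voices busy, STEAL voice 0 (pitch 60, oldest) -> assign | voices=[69 81 79 68 70]
Op 7: note_on(67): all voices busy, STEAL voice 1 (pitch 81, oldest) -> assign | voices=[69 67 79 68 70]
Op 8: note_off(79): free voice 2 | voices=[69 67 - 68 70]

Answer: 0 4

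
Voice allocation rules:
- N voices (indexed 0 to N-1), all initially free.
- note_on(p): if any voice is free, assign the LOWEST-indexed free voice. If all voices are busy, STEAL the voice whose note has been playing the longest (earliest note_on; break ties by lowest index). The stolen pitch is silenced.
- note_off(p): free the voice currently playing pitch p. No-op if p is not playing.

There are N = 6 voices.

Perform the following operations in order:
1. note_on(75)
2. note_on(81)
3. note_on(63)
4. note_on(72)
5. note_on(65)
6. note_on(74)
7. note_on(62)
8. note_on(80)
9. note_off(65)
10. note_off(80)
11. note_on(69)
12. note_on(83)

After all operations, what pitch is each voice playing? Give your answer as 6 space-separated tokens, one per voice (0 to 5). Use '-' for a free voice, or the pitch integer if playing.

Answer: 62 69 63 72 83 74

Derivation:
Op 1: note_on(75): voice 0 is free -> assigned | voices=[75 - - - - -]
Op 2: note_on(81): voice 1 is free -> assigned | voices=[75 81 - - - -]
Op 3: note_on(63): voice 2 is free -> assigned | voices=[75 81 63 - - -]
Op 4: note_on(72): voice 3 is free -> assigned | voices=[75 81 63 72 - -]
Op 5: note_on(65): voice 4 is free -> assigned | voices=[75 81 63 72 65 -]
Op 6: note_on(74): voice 5 is free -> assigned | voices=[75 81 63 72 65 74]
Op 7: note_on(62): all voices busy, STEAL voice 0 (pitch 75, oldest) -> assign | voices=[62 81 63 72 65 74]
Op 8: note_on(80): all voices busy, STEAL voice 1 (pitch 81, oldest) -> assign | voices=[62 80 63 72 65 74]
Op 9: note_off(65): free voice 4 | voices=[62 80 63 72 - 74]
Op 10: note_off(80): free voice 1 | voices=[62 - 63 72 - 74]
Op 11: note_on(69): voice 1 is free -> assigned | voices=[62 69 63 72 - 74]
Op 12: note_on(83): voice 4 is free -> assigned | voices=[62 69 63 72 83 74]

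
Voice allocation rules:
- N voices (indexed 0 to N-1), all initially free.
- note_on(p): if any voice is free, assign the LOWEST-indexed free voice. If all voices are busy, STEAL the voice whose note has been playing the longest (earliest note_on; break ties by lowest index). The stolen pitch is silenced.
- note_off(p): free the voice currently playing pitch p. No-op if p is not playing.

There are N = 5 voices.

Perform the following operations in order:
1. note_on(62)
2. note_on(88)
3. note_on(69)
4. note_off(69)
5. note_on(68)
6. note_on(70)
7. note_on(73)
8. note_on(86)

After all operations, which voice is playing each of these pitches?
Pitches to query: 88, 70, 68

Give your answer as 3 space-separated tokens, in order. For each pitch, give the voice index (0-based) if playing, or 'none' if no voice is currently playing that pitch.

Op 1: note_on(62): voice 0 is free -> assigned | voices=[62 - - - -]
Op 2: note_on(88): voice 1 is free -> assigned | voices=[62 88 - - -]
Op 3: note_on(69): voice 2 is free -> assigned | voices=[62 88 69 - -]
Op 4: note_off(69): free voice 2 | voices=[62 88 - - -]
Op 5: note_on(68): voice 2 is free -> assigned | voices=[62 88 68 - -]
Op 6: note_on(70): voice 3 is free -> assigned | voices=[62 88 68 70 -]
Op 7: note_on(73): voice 4 is free -> assigned | voices=[62 88 68 70 73]
Op 8: note_on(86): all voices busy, STEAL voice 0 (pitch 62, oldest) -> assign | voices=[86 88 68 70 73]

Answer: 1 3 2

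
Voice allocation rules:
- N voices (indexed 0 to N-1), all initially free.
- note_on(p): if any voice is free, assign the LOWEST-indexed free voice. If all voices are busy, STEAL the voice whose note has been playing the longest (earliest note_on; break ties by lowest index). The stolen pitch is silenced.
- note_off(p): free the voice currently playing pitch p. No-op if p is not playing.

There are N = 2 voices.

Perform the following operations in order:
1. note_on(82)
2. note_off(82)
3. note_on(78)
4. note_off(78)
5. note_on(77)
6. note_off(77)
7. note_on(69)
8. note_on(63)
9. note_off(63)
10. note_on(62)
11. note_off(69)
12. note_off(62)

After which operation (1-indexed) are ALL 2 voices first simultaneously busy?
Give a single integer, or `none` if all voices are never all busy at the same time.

Op 1: note_on(82): voice 0 is free -> assigned | voices=[82 -]
Op 2: note_off(82): free voice 0 | voices=[- -]
Op 3: note_on(78): voice 0 is free -> assigned | voices=[78 -]
Op 4: note_off(78): free voice 0 | voices=[- -]
Op 5: note_on(77): voice 0 is free -> assigned | voices=[77 -]
Op 6: note_off(77): free voice 0 | voices=[- -]
Op 7: note_on(69): voice 0 is free -> assigned | voices=[69 -]
Op 8: note_on(63): voice 1 is free -> assigned | voices=[69 63]
Op 9: note_off(63): free voice 1 | voices=[69 -]
Op 10: note_on(62): voice 1 is free -> assigned | voices=[69 62]
Op 11: note_off(69): free voice 0 | voices=[- 62]
Op 12: note_off(62): free voice 1 | voices=[- -]

Answer: 8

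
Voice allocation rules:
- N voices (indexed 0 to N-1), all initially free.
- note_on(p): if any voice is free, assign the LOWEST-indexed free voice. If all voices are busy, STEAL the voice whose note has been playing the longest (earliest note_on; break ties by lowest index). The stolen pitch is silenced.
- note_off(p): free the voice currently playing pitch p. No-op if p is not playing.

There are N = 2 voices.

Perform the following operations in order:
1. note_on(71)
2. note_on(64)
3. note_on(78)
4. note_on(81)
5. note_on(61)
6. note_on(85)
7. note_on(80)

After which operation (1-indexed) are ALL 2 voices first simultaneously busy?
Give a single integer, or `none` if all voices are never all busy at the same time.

Op 1: note_on(71): voice 0 is free -> assigned | voices=[71 -]
Op 2: note_on(64): voice 1 is free -> assigned | voices=[71 64]
Op 3: note_on(78): all voices busy, STEAL voice 0 (pitch 71, oldest) -> assign | voices=[78 64]
Op 4: note_on(81): all voices busy, STEAL voice 1 (pitch 64, oldest) -> assign | voices=[78 81]
Op 5: note_on(61): all voices busy, STEAL voice 0 (pitch 78, oldest) -> assign | voices=[61 81]
Op 6: note_on(85): all voices busy, STEAL voice 1 (pitch 81, oldest) -> assign | voices=[61 85]
Op 7: note_on(80): all voices busy, STEAL voice 0 (pitch 61, oldest) -> assign | voices=[80 85]

Answer: 2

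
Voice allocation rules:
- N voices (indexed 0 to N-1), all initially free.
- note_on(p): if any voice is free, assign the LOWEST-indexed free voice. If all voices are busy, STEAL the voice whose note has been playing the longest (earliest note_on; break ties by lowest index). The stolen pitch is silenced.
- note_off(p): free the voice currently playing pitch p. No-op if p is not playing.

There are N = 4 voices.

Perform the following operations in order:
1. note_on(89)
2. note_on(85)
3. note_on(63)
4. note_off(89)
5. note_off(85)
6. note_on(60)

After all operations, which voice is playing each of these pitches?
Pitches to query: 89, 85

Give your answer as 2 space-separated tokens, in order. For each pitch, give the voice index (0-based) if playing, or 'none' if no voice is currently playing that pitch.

Answer: none none

Derivation:
Op 1: note_on(89): voice 0 is free -> assigned | voices=[89 - - -]
Op 2: note_on(85): voice 1 is free -> assigned | voices=[89 85 - -]
Op 3: note_on(63): voice 2 is free -> assigned | voices=[89 85 63 -]
Op 4: note_off(89): free voice 0 | voices=[- 85 63 -]
Op 5: note_off(85): free voice 1 | voices=[- - 63 -]
Op 6: note_on(60): voice 0 is free -> assigned | voices=[60 - 63 -]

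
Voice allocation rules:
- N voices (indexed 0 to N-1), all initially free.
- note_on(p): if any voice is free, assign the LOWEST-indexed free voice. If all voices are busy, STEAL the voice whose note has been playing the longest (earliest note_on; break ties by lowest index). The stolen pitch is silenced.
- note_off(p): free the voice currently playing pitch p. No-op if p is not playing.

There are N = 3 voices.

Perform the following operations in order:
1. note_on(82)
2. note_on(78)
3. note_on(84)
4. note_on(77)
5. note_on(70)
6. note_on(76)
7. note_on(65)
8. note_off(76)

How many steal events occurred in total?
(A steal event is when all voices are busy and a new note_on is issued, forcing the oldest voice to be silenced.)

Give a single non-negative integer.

Answer: 4

Derivation:
Op 1: note_on(82): voice 0 is free -> assigned | voices=[82 - -]
Op 2: note_on(78): voice 1 is free -> assigned | voices=[82 78 -]
Op 3: note_on(84): voice 2 is free -> assigned | voices=[82 78 84]
Op 4: note_on(77): all voices busy, STEAL voice 0 (pitch 82, oldest) -> assign | voices=[77 78 84]
Op 5: note_on(70): all voices busy, STEAL voice 1 (pitch 78, oldest) -> assign | voices=[77 70 84]
Op 6: note_on(76): all voices busy, STEAL voice 2 (pitch 84, oldest) -> assign | voices=[77 70 76]
Op 7: note_on(65): all voices busy, STEAL voice 0 (pitch 77, oldest) -> assign | voices=[65 70 76]
Op 8: note_off(76): free voice 2 | voices=[65 70 -]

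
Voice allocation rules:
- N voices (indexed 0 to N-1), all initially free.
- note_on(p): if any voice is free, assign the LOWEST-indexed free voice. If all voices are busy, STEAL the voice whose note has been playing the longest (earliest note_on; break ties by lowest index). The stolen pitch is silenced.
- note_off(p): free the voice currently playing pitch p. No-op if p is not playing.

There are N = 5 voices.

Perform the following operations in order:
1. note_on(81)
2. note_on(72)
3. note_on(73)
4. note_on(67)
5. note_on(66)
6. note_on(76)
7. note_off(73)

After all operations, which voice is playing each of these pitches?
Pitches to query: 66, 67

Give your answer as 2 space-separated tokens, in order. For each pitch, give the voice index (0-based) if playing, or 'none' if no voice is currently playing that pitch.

Op 1: note_on(81): voice 0 is free -> assigned | voices=[81 - - - -]
Op 2: note_on(72): voice 1 is free -> assigned | voices=[81 72 - - -]
Op 3: note_on(73): voice 2 is free -> assigned | voices=[81 72 73 - -]
Op 4: note_on(67): voice 3 is free -> assigned | voices=[81 72 73 67 -]
Op 5: note_on(66): voice 4 is free -> assigned | voices=[81 72 73 67 66]
Op 6: note_on(76): all voices busy, STEAL voice 0 (pitch 81, oldest) -> assign | voices=[76 72 73 67 66]
Op 7: note_off(73): free voice 2 | voices=[76 72 - 67 66]

Answer: 4 3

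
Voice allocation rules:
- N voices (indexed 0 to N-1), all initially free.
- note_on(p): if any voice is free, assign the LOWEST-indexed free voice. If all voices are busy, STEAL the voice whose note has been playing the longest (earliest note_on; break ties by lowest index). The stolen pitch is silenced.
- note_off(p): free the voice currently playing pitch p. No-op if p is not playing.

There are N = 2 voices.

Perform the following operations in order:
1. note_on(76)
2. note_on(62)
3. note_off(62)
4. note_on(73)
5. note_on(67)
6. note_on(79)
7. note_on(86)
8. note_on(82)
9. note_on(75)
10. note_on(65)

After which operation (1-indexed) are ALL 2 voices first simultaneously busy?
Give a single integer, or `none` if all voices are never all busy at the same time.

Answer: 2

Derivation:
Op 1: note_on(76): voice 0 is free -> assigned | voices=[76 -]
Op 2: note_on(62): voice 1 is free -> assigned | voices=[76 62]
Op 3: note_off(62): free voice 1 | voices=[76 -]
Op 4: note_on(73): voice 1 is free -> assigned | voices=[76 73]
Op 5: note_on(67): all voices busy, STEAL voice 0 (pitch 76, oldest) -> assign | voices=[67 73]
Op 6: note_on(79): all voices busy, STEAL voice 1 (pitch 73, oldest) -> assign | voices=[67 79]
Op 7: note_on(86): all voices busy, STEAL voice 0 (pitch 67, oldest) -> assign | voices=[86 79]
Op 8: note_on(82): all voices busy, STEAL voice 1 (pitch 79, oldest) -> assign | voices=[86 82]
Op 9: note_on(75): all voices busy, STEAL voice 0 (pitch 86, oldest) -> assign | voices=[75 82]
Op 10: note_on(65): all voices busy, STEAL voice 1 (pitch 82, oldest) -> assign | voices=[75 65]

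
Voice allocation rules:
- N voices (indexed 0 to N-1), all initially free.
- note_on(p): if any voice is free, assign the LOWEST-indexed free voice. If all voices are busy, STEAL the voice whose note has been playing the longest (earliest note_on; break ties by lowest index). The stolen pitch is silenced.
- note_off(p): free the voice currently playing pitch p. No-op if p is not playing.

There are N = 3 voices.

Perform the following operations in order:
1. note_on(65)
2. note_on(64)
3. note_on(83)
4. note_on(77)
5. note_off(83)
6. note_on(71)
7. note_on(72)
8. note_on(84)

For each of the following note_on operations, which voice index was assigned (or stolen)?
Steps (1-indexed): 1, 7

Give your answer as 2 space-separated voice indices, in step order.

Answer: 0 1

Derivation:
Op 1: note_on(65): voice 0 is free -> assigned | voices=[65 - -]
Op 2: note_on(64): voice 1 is free -> assigned | voices=[65 64 -]
Op 3: note_on(83): voice 2 is free -> assigned | voices=[65 64 83]
Op 4: note_on(77): all voices busy, STEAL voice 0 (pitch 65, oldest) -> assign | voices=[77 64 83]
Op 5: note_off(83): free voice 2 | voices=[77 64 -]
Op 6: note_on(71): voice 2 is free -> assigned | voices=[77 64 71]
Op 7: note_on(72): all voices busy, STEAL voice 1 (pitch 64, oldest) -> assign | voices=[77 72 71]
Op 8: note_on(84): all voices busy, STEAL voice 0 (pitch 77, oldest) -> assign | voices=[84 72 71]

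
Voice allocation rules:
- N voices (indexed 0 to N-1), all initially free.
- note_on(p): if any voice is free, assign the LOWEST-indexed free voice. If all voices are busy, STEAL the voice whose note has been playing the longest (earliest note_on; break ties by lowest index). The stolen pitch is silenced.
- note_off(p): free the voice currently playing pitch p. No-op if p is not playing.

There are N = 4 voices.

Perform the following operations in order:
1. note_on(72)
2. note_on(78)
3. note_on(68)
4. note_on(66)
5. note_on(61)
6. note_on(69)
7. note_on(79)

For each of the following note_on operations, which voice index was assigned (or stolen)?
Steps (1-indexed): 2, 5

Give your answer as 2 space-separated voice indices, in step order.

Answer: 1 0

Derivation:
Op 1: note_on(72): voice 0 is free -> assigned | voices=[72 - - -]
Op 2: note_on(78): voice 1 is free -> assigned | voices=[72 78 - -]
Op 3: note_on(68): voice 2 is free -> assigned | voices=[72 78 68 -]
Op 4: note_on(66): voice 3 is free -> assigned | voices=[72 78 68 66]
Op 5: note_on(61): all voices busy, STEAL voice 0 (pitch 72, oldest) -> assign | voices=[61 78 68 66]
Op 6: note_on(69): all voices busy, STEAL voice 1 (pitch 78, oldest) -> assign | voices=[61 69 68 66]
Op 7: note_on(79): all voices busy, STEAL voice 2 (pitch 68, oldest) -> assign | voices=[61 69 79 66]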